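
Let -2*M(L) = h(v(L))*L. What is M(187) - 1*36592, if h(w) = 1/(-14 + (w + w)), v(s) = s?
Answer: -26346427/720 ≈ -36592.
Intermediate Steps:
h(w) = 1/(-14 + 2*w)
M(L) = -L/(4*(-7 + L)) (M(L) = -1/(2*(-7 + L))*L/2 = -L/(4*(-7 + L)))
M(187) - 1*36592 = -1*187/(-28 + 4*187) - 1*36592 = -1*187/(-28 + 748) - 36592 = -1*187/720 - 36592 = -1*187*1/720 - 36592 = -187/720 - 36592 = -26346427/720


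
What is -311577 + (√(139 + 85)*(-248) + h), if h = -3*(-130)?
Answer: -311187 - 992*√14 ≈ -3.1490e+5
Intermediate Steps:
h = 390
-311577 + (√(139 + 85)*(-248) + h) = -311577 + (√(139 + 85)*(-248) + 390) = -311577 + (√224*(-248) + 390) = -311577 + ((4*√14)*(-248) + 390) = -311577 + (-992*√14 + 390) = -311577 + (390 - 992*√14) = -311187 - 992*√14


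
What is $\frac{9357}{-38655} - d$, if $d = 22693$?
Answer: $- \frac{292402424}{12885} \approx -22693.0$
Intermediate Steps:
$\frac{9357}{-38655} - d = \frac{9357}{-38655} - 22693 = 9357 \left(- \frac{1}{38655}\right) - 22693 = - \frac{3119}{12885} - 22693 = - \frac{292402424}{12885}$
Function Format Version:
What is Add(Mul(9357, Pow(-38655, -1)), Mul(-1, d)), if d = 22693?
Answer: Rational(-292402424, 12885) ≈ -22693.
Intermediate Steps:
Add(Mul(9357, Pow(-38655, -1)), Mul(-1, d)) = Add(Mul(9357, Pow(-38655, -1)), Mul(-1, 22693)) = Add(Mul(9357, Rational(-1, 38655)), -22693) = Add(Rational(-3119, 12885), -22693) = Rational(-292402424, 12885)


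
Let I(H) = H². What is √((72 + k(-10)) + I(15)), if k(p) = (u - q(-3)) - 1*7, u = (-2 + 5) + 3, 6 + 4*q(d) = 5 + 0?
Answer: √1185/2 ≈ 17.212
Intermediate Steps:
q(d) = -¼ (q(d) = -3/2 + (5 + 0)/4 = -3/2 + (¼)*5 = -3/2 + 5/4 = -¼)
u = 6 (u = 3 + 3 = 6)
k(p) = -¾ (k(p) = (6 - 1*(-¼)) - 1*7 = (6 + ¼) - 7 = 25/4 - 7 = -¾)
√((72 + k(-10)) + I(15)) = √((72 - ¾) + 15²) = √(285/4 + 225) = √(1185/4) = √1185/2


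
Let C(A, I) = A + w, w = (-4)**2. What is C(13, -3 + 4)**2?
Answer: 841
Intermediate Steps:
w = 16
C(A, I) = 16 + A (C(A, I) = A + 16 = 16 + A)
C(13, -3 + 4)**2 = (16 + 13)**2 = 29**2 = 841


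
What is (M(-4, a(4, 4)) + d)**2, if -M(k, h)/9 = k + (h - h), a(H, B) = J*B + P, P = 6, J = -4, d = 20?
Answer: 3136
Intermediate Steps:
a(H, B) = 6 - 4*B (a(H, B) = -4*B + 6 = 6 - 4*B)
M(k, h) = -9*k (M(k, h) = -9*(k + (h - h)) = -9*(k + 0) = -9*k)
(M(-4, a(4, 4)) + d)**2 = (-9*(-4) + 20)**2 = (36 + 20)**2 = 56**2 = 3136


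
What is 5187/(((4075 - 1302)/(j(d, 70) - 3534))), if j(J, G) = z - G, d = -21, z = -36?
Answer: -18880680/2773 ≈ -6808.8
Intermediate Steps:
j(J, G) = -36 - G
5187/(((4075 - 1302)/(j(d, 70) - 3534))) = 5187/(((4075 - 1302)/((-36 - 1*70) - 3534))) = 5187/((2773/((-36 - 70) - 3534))) = 5187/((2773/(-106 - 3534))) = 5187/((2773/(-3640))) = 5187/((2773*(-1/3640))) = 5187/(-2773/3640) = 5187*(-3640/2773) = -18880680/2773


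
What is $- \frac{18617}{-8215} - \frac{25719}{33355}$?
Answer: $\frac{16387538}{10960453} \approx 1.4952$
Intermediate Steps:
$- \frac{18617}{-8215} - \frac{25719}{33355} = \left(-18617\right) \left(- \frac{1}{8215}\right) - \frac{25719}{33355} = \frac{18617}{8215} - \frac{25719}{33355} = \frac{16387538}{10960453}$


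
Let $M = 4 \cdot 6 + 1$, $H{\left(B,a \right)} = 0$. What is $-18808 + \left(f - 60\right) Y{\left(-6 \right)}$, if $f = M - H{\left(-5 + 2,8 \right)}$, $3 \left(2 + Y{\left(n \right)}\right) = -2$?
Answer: $- \frac{56144}{3} \approx -18715.0$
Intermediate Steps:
$Y{\left(n \right)} = - \frac{8}{3}$ ($Y{\left(n \right)} = -2 + \frac{1}{3} \left(-2\right) = -2 - \frac{2}{3} = - \frac{8}{3}$)
$M = 25$ ($M = 24 + 1 = 25$)
$f = 25$ ($f = 25 - 0 = 25 + 0 = 25$)
$-18808 + \left(f - 60\right) Y{\left(-6 \right)} = -18808 + \left(25 - 60\right) \left(- \frac{8}{3}\right) = -18808 - - \frac{280}{3} = -18808 + \frac{280}{3} = - \frac{56144}{3}$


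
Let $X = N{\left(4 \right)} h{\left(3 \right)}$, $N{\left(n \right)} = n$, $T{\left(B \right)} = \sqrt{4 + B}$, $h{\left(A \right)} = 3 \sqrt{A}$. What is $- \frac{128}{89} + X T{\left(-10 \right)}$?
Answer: $- \frac{128}{89} + 36 i \sqrt{2} \approx -1.4382 + 50.912 i$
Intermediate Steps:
$X = 12 \sqrt{3}$ ($X = 4 \cdot 3 \sqrt{3} = 12 \sqrt{3} \approx 20.785$)
$- \frac{128}{89} + X T{\left(-10 \right)} = - \frac{128}{89} + 12 \sqrt{3} \sqrt{4 - 10} = \left(-128\right) \frac{1}{89} + 12 \sqrt{3} \sqrt{-6} = - \frac{128}{89} + 12 \sqrt{3} i \sqrt{6} = - \frac{128}{89} + 36 i \sqrt{2}$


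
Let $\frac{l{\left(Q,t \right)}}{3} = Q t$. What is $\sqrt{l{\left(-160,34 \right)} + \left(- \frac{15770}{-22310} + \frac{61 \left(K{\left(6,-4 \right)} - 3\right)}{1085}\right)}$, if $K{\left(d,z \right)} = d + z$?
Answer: $\frac{i \sqrt{95622800079856210}}{2420635} \approx 127.75 i$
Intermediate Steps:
$l{\left(Q,t \right)} = 3 Q t$
$\sqrt{l{\left(-160,34 \right)} + \left(- \frac{15770}{-22310} + \frac{61 \left(K{\left(6,-4 \right)} - 3\right)}{1085}\right)} = \sqrt{3 \left(-160\right) 34 + \left(- \frac{15770}{-22310} + \frac{61 \left(\left(6 - 4\right) - 3\right)}{1085}\right)} = \sqrt{-16320 + \left(\left(-15770\right) \left(- \frac{1}{22310}\right) + 61 \left(2 - 3\right) \frac{1}{1085}\right)} = \sqrt{-16320 + \left(\frac{1577}{2231} + 61 \left(-1\right) \frac{1}{1085}\right)} = \sqrt{-16320 + \left(\frac{1577}{2231} - \frac{61}{1085}\right)} = \sqrt{-16320 + \frac{1574954}{2420635}} = \sqrt{- \frac{39503188246}{2420635}} = \frac{i \sqrt{95622800079856210}}{2420635}$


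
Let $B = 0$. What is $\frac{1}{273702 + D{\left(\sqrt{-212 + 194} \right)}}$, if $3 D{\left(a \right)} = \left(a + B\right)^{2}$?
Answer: $\frac{1}{273696} \approx 3.6537 \cdot 10^{-6}$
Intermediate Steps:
$D{\left(a \right)} = \frac{a^{2}}{3}$ ($D{\left(a \right)} = \frac{\left(a + 0\right)^{2}}{3} = \frac{a^{2}}{3}$)
$\frac{1}{273702 + D{\left(\sqrt{-212 + 194} \right)}} = \frac{1}{273702 + \frac{\left(\sqrt{-212 + 194}\right)^{2}}{3}} = \frac{1}{273702 + \frac{\left(\sqrt{-18}\right)^{2}}{3}} = \frac{1}{273702 + \frac{\left(3 i \sqrt{2}\right)^{2}}{3}} = \frac{1}{273702 + \frac{1}{3} \left(-18\right)} = \frac{1}{273702 - 6} = \frac{1}{273696}$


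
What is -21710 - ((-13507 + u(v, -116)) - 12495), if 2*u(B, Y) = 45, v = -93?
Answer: 8539/2 ≈ 4269.5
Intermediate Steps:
u(B, Y) = 45/2 (u(B, Y) = (½)*45 = 45/2)
-21710 - ((-13507 + u(v, -116)) - 12495) = -21710 - ((-13507 + 45/2) - 12495) = -21710 - (-26969/2 - 12495) = -21710 - 1*(-51959/2) = -21710 + 51959/2 = 8539/2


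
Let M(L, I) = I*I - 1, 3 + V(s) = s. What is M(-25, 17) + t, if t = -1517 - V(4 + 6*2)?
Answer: -1242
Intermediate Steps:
V(s) = -3 + s
M(L, I) = -1 + I² (M(L, I) = I² - 1 = -1 + I²)
t = -1530 (t = -1517 - (-3 + (4 + 6*2)) = -1517 - (-3 + (4 + 12)) = -1517 - (-3 + 16) = -1517 - 1*13 = -1517 - 13 = -1530)
M(-25, 17) + t = (-1 + 17²) - 1530 = (-1 + 289) - 1530 = 288 - 1530 = -1242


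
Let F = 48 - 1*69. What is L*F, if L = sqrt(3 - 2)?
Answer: -21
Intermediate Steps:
F = -21 (F = 48 - 69 = -21)
L = 1 (L = sqrt(1) = 1)
L*F = 1*(-21) = -21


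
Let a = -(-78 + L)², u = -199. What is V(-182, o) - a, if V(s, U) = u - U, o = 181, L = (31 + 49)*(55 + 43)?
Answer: 60248264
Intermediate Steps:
L = 7840 (L = 80*98 = 7840)
V(s, U) = -199 - U
a = -60248644 (a = -(-78 + 7840)² = -1*7762² = -1*60248644 = -60248644)
V(-182, o) - a = (-199 - 1*181) - 1*(-60248644) = (-199 - 181) + 60248644 = -380 + 60248644 = 60248264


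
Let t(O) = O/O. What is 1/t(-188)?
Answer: 1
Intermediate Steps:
t(O) = 1
1/t(-188) = 1/1 = 1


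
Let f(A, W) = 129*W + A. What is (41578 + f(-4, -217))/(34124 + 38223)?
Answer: 13581/72347 ≈ 0.18772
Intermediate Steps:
f(A, W) = A + 129*W
(41578 + f(-4, -217))/(34124 + 38223) = (41578 + (-4 + 129*(-217)))/(34124 + 38223) = (41578 + (-4 - 27993))/72347 = (41578 - 27997)*(1/72347) = 13581*(1/72347) = 13581/72347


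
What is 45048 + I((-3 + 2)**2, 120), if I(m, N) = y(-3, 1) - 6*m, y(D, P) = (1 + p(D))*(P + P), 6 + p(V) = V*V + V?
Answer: 45044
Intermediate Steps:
p(V) = -6 + V + V**2 (p(V) = -6 + (V*V + V) = -6 + (V**2 + V) = -6 + (V + V**2) = -6 + V + V**2)
y(D, P) = 2*P*(-5 + D + D**2) (y(D, P) = (1 + (-6 + D + D**2))*(P + P) = (-5 + D + D**2)*(2*P) = 2*P*(-5 + D + D**2))
I(m, N) = 2 - 6*m (I(m, N) = 2*1*(-5 - 3 + (-3)**2) - 6*m = 2*1*(-5 - 3 + 9) - 6*m = 2*1*1 - 6*m = 2 - 6*m)
45048 + I((-3 + 2)**2, 120) = 45048 + (2 - 6*(-3 + 2)**2) = 45048 + (2 - 6*(-1)**2) = 45048 + (2 - 6*1) = 45048 + (2 - 6) = 45048 - 4 = 45044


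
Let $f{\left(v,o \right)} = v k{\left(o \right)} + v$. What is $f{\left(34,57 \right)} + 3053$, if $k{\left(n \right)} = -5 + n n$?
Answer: $113383$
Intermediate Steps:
$k{\left(n \right)} = -5 + n^{2}$
$f{\left(v,o \right)} = v + v \left(-5 + o^{2}\right)$ ($f{\left(v,o \right)} = v \left(-5 + o^{2}\right) + v = v + v \left(-5 + o^{2}\right)$)
$f{\left(34,57 \right)} + 3053 = 34 \left(-4 + 57^{2}\right) + 3053 = 34 \left(-4 + 3249\right) + 3053 = 34 \cdot 3245 + 3053 = 110330 + 3053 = 113383$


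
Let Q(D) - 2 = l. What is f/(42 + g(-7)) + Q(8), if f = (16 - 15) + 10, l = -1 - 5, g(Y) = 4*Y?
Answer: -45/14 ≈ -3.2143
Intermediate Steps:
l = -6
Q(D) = -4 (Q(D) = 2 - 6 = -4)
f = 11 (f = 1 + 10 = 11)
f/(42 + g(-7)) + Q(8) = 11/(42 + 4*(-7)) - 4 = 11/(42 - 28) - 4 = 11/14 - 4 = -45/14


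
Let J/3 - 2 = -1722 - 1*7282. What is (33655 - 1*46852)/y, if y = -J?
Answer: -4399/9002 ≈ -0.48867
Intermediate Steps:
J = -27006 (J = 6 + 3*(-1722 - 1*7282) = 6 + 3*(-1722 - 7282) = 6 + 3*(-9004) = 6 - 27012 = -27006)
y = 27006 (y = -1*(-27006) = 27006)
(33655 - 1*46852)/y = (33655 - 1*46852)/27006 = (33655 - 46852)*(1/27006) = -13197*1/27006 = -4399/9002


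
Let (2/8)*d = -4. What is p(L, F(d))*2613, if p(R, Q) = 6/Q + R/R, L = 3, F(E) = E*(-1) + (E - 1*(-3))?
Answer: 7839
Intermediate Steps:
d = -16 (d = 4*(-4) = -16)
F(E) = 3 (F(E) = -E + (E + 3) = -E + (3 + E) = 3)
p(R, Q) = 1 + 6/Q (p(R, Q) = 6/Q + 1 = 1 + 6/Q)
p(L, F(d))*2613 = ((6 + 3)/3)*2613 = ((⅓)*9)*2613 = 3*2613 = 7839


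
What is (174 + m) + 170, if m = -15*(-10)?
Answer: 494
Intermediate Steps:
m = 150
(174 + m) + 170 = (174 + 150) + 170 = 324 + 170 = 494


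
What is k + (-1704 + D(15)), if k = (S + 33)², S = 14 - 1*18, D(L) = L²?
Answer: -638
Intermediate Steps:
S = -4 (S = 14 - 18 = -4)
k = 841 (k = (-4 + 33)² = 29² = 841)
k + (-1704 + D(15)) = 841 + (-1704 + 15²) = 841 + (-1704 + 225) = 841 - 1479 = -638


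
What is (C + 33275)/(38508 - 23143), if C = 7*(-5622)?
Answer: -6079/15365 ≈ -0.39564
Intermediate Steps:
C = -39354
(C + 33275)/(38508 - 23143) = (-39354 + 33275)/(38508 - 23143) = -6079/15365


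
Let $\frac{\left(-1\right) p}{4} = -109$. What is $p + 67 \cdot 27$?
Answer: $2245$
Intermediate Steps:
$p = 436$ ($p = \left(-4\right) \left(-109\right) = 436$)
$p + 67 \cdot 27 = 436 + 67 \cdot 27 = 436 + 1809 = 2245$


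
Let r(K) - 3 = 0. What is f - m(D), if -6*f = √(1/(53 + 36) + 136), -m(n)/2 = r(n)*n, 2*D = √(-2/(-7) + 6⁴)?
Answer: -√119705/178 + 3*√63518/7 ≈ 106.07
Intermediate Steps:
r(K) = 3 (r(K) = 3 + 0 = 3)
D = √63518/14 (D = √(-2/(-7) + 6⁴)/2 = √(-2*(-⅐) + 1296)/2 = √(2/7 + 1296)/2 = √(9074/7)/2 = (√63518/7)/2 = √63518/14 ≈ 18.002)
m(n) = -6*n
f = -√119705/178 (f = -√(1/(53 + 36) + 136)/6 = -√(1/89 + 136)/6 = -√119705/178 ≈ -1.9437)
f - m(D) = -√119705/178 - (-6)*√63518/14 = -√119705/178 - (-3)*√63518/7 = -√119705/178 + 3*√63518/7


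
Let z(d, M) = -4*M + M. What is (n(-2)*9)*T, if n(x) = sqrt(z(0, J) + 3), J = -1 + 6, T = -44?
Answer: -792*I*sqrt(3) ≈ -1371.8*I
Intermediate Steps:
J = 5
z(d, M) = -3*M
n(x) = 2*I*sqrt(3) (n(x) = sqrt(-3*5 + 3) = sqrt(-15 + 3) = sqrt(-12) = 2*I*sqrt(3))
(n(-2)*9)*T = ((2*I*sqrt(3))*9)*(-44) = (18*I*sqrt(3))*(-44) = -792*I*sqrt(3)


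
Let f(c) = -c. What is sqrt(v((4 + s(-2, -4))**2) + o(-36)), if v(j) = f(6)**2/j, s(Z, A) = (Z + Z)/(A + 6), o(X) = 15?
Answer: 2*sqrt(6) ≈ 4.8990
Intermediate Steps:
s(Z, A) = 2*Z/(6 + A) (s(Z, A) = (2*Z)/(6 + A) = 2*Z/(6 + A))
v(j) = 36/j (v(j) = (-1*6)**2/j = (-6)**2/j = 36/j)
sqrt(v((4 + s(-2, -4))**2) + o(-36)) = sqrt(36/((4 + 2*(-2)/(6 - 4))**2) + 15) = sqrt(36/((4 + 2*(-2)/2)**2) + 15) = sqrt(36/((4 + 2*(-2)*(1/2))**2) + 15) = sqrt(36/((4 - 2)**2) + 15) = sqrt(36/(2**2) + 15) = sqrt(36/4 + 15) = sqrt(36*(1/4) + 15) = sqrt(9 + 15) = sqrt(24) = 2*sqrt(6)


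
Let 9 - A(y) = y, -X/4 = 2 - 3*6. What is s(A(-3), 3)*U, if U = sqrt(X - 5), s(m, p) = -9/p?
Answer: -3*sqrt(59) ≈ -23.043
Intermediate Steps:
X = 64 (X = -4*(2 - 3*6) = -4*(2 - 18) = -4*(-16) = 64)
A(y) = 9 - y
U = sqrt(59) (U = sqrt(64 - 5) = sqrt(59) ≈ 7.6811)
s(A(-3), 3)*U = (-9/3)*sqrt(59) = (-9*1/3)*sqrt(59) = -3*sqrt(59)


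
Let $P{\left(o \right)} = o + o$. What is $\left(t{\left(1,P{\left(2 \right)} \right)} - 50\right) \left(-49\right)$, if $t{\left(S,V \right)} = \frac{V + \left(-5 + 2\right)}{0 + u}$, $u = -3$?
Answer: $\frac{7399}{3} \approx 2466.3$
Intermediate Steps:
$P{\left(o \right)} = 2 o$
$t{\left(S,V \right)} = 1 - \frac{V}{3}$ ($t{\left(S,V \right)} = \frac{V + \left(-5 + 2\right)}{0 - 3} = \frac{V - 3}{-3} = \left(-3 + V\right) \left(- \frac{1}{3}\right) = 1 - \frac{V}{3}$)
$\left(t{\left(1,P{\left(2 \right)} \right)} - 50\right) \left(-49\right) = \left(\left(1 - \frac{2 \cdot 2}{3}\right) - 50\right) \left(-49\right) = \left(\left(1 - \frac{4}{3}\right) - 50\right) \left(-49\right) = \left(- \frac{1}{3} - 50\right) \left(-49\right) = \left(- \frac{151}{3}\right) \left(-49\right) = \frac{7399}{3}$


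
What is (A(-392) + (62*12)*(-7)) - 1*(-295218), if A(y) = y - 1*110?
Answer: 289508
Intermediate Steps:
A(y) = -110 + y (A(y) = y - 110 = -110 + y)
(A(-392) + (62*12)*(-7)) - 1*(-295218) = ((-110 - 392) + (62*12)*(-7)) - 1*(-295218) = (-502 + 744*(-7)) + 295218 = (-502 - 5208) + 295218 = -5710 + 295218 = 289508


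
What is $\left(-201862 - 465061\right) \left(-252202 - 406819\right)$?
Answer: $439516262383$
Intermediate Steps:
$\left(-201862 - 465061\right) \left(-252202 - 406819\right) = \left(-666923\right) \left(-659021\right) = 439516262383$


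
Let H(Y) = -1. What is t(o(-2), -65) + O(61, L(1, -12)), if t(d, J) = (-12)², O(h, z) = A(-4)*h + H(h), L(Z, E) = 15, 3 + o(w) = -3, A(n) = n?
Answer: -101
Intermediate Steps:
o(w) = -6 (o(w) = -3 - 3 = -6)
O(h, z) = -1 - 4*h (O(h, z) = -4*h - 1 = -1 - 4*h)
t(d, J) = 144
t(o(-2), -65) + O(61, L(1, -12)) = 144 + (-1 - 4*61) = 144 + (-1 - 244) = 144 - 245 = -101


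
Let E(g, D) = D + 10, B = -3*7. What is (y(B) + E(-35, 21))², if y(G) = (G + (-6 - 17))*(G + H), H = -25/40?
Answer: 3861225/4 ≈ 9.6531e+5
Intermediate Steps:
B = -21
H = -5/8 (H = -25*1/40 = -5/8 ≈ -0.62500)
E(g, D) = 10 + D
y(G) = (-23 + G)*(-5/8 + G) (y(G) = (G + (-6 - 17))*(G - 5/8) = (G - 23)*(-5/8 + G) = (-23 + G)*(-5/8 + G))
(y(B) + E(-35, 21))² = ((115/8 + (-21)² - 189/8*(-21)) + (10 + 21))² = ((115/8 + 441 + 3969/8) + 31)² = (1903/2 + 31)² = (1965/2)² = 3861225/4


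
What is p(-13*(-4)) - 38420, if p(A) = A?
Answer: -38368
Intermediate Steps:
p(-13*(-4)) - 38420 = -13*(-4) - 38420 = 52 - 38420 = -38368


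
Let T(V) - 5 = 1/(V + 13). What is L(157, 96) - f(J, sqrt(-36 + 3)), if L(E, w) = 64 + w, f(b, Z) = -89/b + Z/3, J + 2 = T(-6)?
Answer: 4143/22 - I*sqrt(33)/3 ≈ 188.32 - 1.9149*I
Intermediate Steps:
T(V) = 5 + 1/(13 + V) (T(V) = 5 + 1/(V + 13) = 5 + 1/(13 + V))
J = 22/7 (J = -2 + (66 + 5*(-6))/(13 - 6) = -2 + (66 - 30)/7 = -2 + (1/7)*36 = -2 + 36/7 = 22/7 ≈ 3.1429)
f(b, Z) = -89/b + Z/3 (f(b, Z) = -89/b + Z*(1/3) = -89/b + Z/3)
L(157, 96) - f(J, sqrt(-36 + 3)) = (64 + 96) - (-89/22/7 + sqrt(-36 + 3)/3) = 160 - (-89*7/22 + sqrt(-33)/3) = 160 - (-623/22 + (I*sqrt(33))/3) = 160 - (-623/22 + I*sqrt(33)/3) = 160 + (623/22 - I*sqrt(33)/3) = 4143/22 - I*sqrt(33)/3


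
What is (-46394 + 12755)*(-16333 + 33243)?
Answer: -568835490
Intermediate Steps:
(-46394 + 12755)*(-16333 + 33243) = -33639*16910 = -568835490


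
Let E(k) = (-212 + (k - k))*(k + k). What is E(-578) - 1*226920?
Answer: 18152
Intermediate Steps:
E(k) = -424*k (E(k) = (-212 + 0)*(2*k) = -424*k)
E(-578) - 1*226920 = -424*(-578) - 1*226920 = 245072 - 226920 = 18152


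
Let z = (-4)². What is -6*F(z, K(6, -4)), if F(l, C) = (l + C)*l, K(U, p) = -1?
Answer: -1440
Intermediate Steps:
z = 16
F(l, C) = l*(C + l) (F(l, C) = (C + l)*l = l*(C + l))
-6*F(z, K(6, -4)) = -96*(-1 + 16) = -96*15 = -6*240 = -1440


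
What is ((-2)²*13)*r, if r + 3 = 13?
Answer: 520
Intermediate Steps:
r = 10 (r = -3 + 13 = 10)
((-2)²*13)*r = ((-2)²*13)*10 = (4*13)*10 = 52*10 = 520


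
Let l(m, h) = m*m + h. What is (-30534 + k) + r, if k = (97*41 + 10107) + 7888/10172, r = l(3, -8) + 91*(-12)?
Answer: -44604791/2543 ≈ -17540.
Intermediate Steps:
l(m, h) = h + m² (l(m, h) = m² + h = h + m²)
r = -1091 (r = (-8 + 3²) + 91*(-12) = (-8 + 9) - 1092 = 1 - 1092 = -1091)
k = 35817584/2543 (k = (3977 + 10107) + 7888*(1/10172) = 14084 + 1972/2543 = 35817584/2543 ≈ 14085.)
(-30534 + k) + r = (-30534 + 35817584/2543) - 1091 = -41830378/2543 - 1091 = -44604791/2543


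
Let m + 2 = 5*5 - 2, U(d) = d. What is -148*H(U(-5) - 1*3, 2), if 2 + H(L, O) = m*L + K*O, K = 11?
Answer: 21904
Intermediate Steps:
m = 21 (m = -2 + (5*5 - 2) = -2 + (25 - 2) = -2 + 23 = 21)
H(L, O) = -2 + 11*O + 21*L (H(L, O) = -2 + (21*L + 11*O) = -2 + (11*O + 21*L) = -2 + 11*O + 21*L)
-148*H(U(-5) - 1*3, 2) = -148*(-2 + 11*2 + 21*(-5 - 1*3)) = -148*(-2 + 22 + 21*(-5 - 3)) = -148*(-2 + 22 + 21*(-8)) = -148*(-2 + 22 - 168) = -148*(-148) = 21904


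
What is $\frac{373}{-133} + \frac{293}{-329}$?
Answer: $- \frac{23098}{6251} \approx -3.6951$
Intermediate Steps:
$\frac{373}{-133} + \frac{293}{-329} = 373 \left(- \frac{1}{133}\right) + 293 \left(- \frac{1}{329}\right) = - \frac{373}{133} - \frac{293}{329} = - \frac{23098}{6251}$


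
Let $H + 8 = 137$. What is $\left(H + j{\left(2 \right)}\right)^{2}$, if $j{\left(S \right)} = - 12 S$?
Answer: $11025$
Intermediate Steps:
$H = 129$ ($H = -8 + 137 = 129$)
$\left(H + j{\left(2 \right)}\right)^{2} = \left(129 - 24\right)^{2} = 105^{2} = 11025$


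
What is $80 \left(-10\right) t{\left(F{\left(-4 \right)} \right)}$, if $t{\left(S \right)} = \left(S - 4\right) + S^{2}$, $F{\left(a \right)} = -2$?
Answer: $1600$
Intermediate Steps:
$t{\left(S \right)} = -4 + S + S^{2}$ ($t{\left(S \right)} = \left(-4 + S\right) + S^{2} = -4 + S + S^{2}$)
$80 \left(-10\right) t{\left(F{\left(-4 \right)} \right)} = 80 \left(-10\right) \left(-4 - 2 + \left(-2\right)^{2}\right) = - 800 \left(-4 - 2 + 4\right) = \left(-800\right) \left(-2\right) = 1600$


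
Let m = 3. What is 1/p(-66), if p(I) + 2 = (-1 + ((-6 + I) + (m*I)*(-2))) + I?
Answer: 1/255 ≈ 0.0039216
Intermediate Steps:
p(I) = -9 - 4*I (p(I) = -2 + ((-1 + ((-6 + I) + (3*I)*(-2))) + I) = -2 + ((-1 + ((-6 + I) - 6*I)) + I) = -2 + ((-1 + (-6 - 5*I)) + I) = -2 + ((-7 - 5*I) + I) = -2 + (-7 - 4*I) = -9 - 4*I)
1/p(-66) = 1/(-9 - 4*(-66)) = 1/(-9 + 264) = 1/255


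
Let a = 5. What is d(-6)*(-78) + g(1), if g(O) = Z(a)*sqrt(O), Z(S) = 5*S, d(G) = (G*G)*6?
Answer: -16823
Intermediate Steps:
d(G) = 6*G**2 (d(G) = G**2*6 = 6*G**2)
g(O) = 25*sqrt(O) (g(O) = (5*5)*sqrt(O) = 25*sqrt(O))
d(-6)*(-78) + g(1) = (6*(-6)**2)*(-78) + 25*sqrt(1) = (6*36)*(-78) + 25*1 = 216*(-78) + 25 = -16848 + 25 = -16823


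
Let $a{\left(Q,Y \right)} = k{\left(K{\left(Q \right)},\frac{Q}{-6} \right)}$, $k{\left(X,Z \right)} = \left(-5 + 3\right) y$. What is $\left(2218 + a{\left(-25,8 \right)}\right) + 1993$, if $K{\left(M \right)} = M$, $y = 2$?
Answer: $4207$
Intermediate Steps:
$k{\left(X,Z \right)} = -4$ ($k{\left(X,Z \right)} = \left(-5 + 3\right) 2 = \left(-2\right) 2 = -4$)
$a{\left(Q,Y \right)} = -4$
$\left(2218 + a{\left(-25,8 \right)}\right) + 1993 = \left(2218 - 4\right) + 1993 = 2214 + 1993 = 4207$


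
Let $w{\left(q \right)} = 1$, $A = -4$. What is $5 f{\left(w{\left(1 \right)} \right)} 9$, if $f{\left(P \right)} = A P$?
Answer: $-180$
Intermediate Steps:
$f{\left(P \right)} = - 4 P$
$5 f{\left(w{\left(1 \right)} \right)} 9 = 5 \left(\left(-4\right) 1\right) 9 = 5 \left(-4\right) 9 = \left(-20\right) 9 = -180$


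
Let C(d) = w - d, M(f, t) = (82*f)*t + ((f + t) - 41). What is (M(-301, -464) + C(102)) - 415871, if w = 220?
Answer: 11035889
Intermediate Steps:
M(f, t) = -41 + f + t + 82*f*t (M(f, t) = 82*f*t + (-41 + f + t) = -41 + f + t + 82*f*t)
C(d) = 220 - d
(M(-301, -464) + C(102)) - 415871 = ((-41 - 301 - 464 + 82*(-301)*(-464)) + (220 - 1*102)) - 415871 = ((-41 - 301 - 464 + 11452448) + (220 - 102)) - 415871 = (11451642 + 118) - 415871 = 11451760 - 415871 = 11035889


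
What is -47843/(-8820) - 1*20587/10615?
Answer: 65255221/18724860 ≈ 3.4850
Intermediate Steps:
-47843/(-8820) - 1*20587/10615 = -47843*(-1/8820) - 20587*1/10615 = 47843/8820 - 20587/10615 = 65255221/18724860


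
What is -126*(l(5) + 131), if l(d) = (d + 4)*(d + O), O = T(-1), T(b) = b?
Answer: -21042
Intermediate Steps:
O = -1
l(d) = (-1 + d)*(4 + d) (l(d) = (d + 4)*(d - 1) = (4 + d)*(-1 + d) = (-1 + d)*(4 + d))
-126*(l(5) + 131) = -126*((-4 + 5² + 3*5) + 131) = -126*((-4 + 25 + 15) + 131) = -126*(36 + 131) = -126*167 = -21042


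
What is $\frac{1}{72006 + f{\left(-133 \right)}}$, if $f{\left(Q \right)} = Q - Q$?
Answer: $\frac{1}{72006} \approx 1.3888 \cdot 10^{-5}$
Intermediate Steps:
$f{\left(Q \right)} = 0$
$\frac{1}{72006 + f{\left(-133 \right)}} = \frac{1}{72006 + 0} = \frac{1}{72006}$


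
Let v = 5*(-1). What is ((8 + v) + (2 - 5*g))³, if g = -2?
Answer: 3375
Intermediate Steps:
v = -5
((8 + v) + (2 - 5*g))³ = ((8 - 5) + (2 - 5*(-2)))³ = (3 + (2 + 10))³ = (3 + 12)³ = 15³ = 3375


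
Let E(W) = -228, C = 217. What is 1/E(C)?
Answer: -1/228 ≈ -0.0043860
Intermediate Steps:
1/E(C) = 1/(-228) = -1/228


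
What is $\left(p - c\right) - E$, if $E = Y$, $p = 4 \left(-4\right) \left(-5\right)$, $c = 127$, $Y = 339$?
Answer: $-386$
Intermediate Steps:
$p = 80$ ($p = \left(-16\right) \left(-5\right) = 80$)
$E = 339$
$\left(p - c\right) - E = \left(80 - 127\right) - 339 = -47 - 339 = -386$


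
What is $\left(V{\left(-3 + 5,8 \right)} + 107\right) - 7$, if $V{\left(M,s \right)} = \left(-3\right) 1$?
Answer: $97$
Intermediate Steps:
$V{\left(M,s \right)} = -3$
$\left(V{\left(-3 + 5,8 \right)} + 107\right) - 7 = \left(-3 + 107\right) - 7 = 104 - 7 = 97$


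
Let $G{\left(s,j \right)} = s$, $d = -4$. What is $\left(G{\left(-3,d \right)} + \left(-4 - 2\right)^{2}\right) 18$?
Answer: $594$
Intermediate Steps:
$\left(G{\left(-3,d \right)} + \left(-4 - 2\right)^{2}\right) 18 = \left(-3 + \left(-4 - 2\right)^{2}\right) 18 = \left(-3 + \left(-6\right)^{2}\right) 18 = \left(-3 + 36\right) 18 = 33 \cdot 18 = 594$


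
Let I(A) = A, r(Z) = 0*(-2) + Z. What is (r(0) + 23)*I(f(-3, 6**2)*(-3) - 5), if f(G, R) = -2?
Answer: 23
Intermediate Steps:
r(Z) = Z (r(Z) = 0 + Z = Z)
(r(0) + 23)*I(f(-3, 6**2)*(-3) - 5) = (0 + 23)*(-2*(-3) - 5) = 23*(6 - 5) = 23*1 = 23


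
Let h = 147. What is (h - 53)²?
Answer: 8836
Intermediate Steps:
(h - 53)² = (147 - 53)² = 94² = 8836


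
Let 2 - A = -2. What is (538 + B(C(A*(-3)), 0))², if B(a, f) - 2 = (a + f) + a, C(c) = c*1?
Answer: 266256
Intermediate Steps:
A = 4 (A = 2 - 1*(-2) = 2 + 2 = 4)
C(c) = c
B(a, f) = 2 + f + 2*a (B(a, f) = 2 + ((a + f) + a) = 2 + (f + 2*a) = 2 + f + 2*a)
(538 + B(C(A*(-3)), 0))² = (538 + (2 + 0 + 2*(4*(-3))))² = (538 + (2 + 0 + 2*(-12)))² = (538 + (2 + 0 - 24))² = (538 - 22)² = 516² = 266256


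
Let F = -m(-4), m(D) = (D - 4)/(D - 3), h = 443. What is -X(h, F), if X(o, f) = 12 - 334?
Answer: 322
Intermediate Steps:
m(D) = (-4 + D)/(-3 + D)
F = -8/7 (F = -(-4 - 4)/(-3 - 4) = -(-8)/(-7) = -(-1)*(-8)/7 = -1*8/7 = -8/7 ≈ -1.1429)
X(o, f) = -322
-X(h, F) = -1*(-322) = 322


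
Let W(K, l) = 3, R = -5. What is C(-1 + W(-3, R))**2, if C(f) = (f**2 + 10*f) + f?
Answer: 676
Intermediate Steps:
C(f) = f**2 + 11*f
C(-1 + W(-3, R))**2 = ((-1 + 3)*(11 + (-1 + 3)))**2 = (2*(11 + 2))**2 = (2*13)**2 = 26**2 = 676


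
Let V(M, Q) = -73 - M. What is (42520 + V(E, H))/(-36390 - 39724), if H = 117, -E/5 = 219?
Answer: -21771/38057 ≈ -0.57206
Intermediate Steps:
E = -1095 (E = -5*219 = -1095)
(42520 + V(E, H))/(-36390 - 39724) = (42520 + (-73 - 1*(-1095)))/(-36390 - 39724) = (42520 + (-73 + 1095))/(-76114) = (42520 + 1022)*(-1/76114) = 43542*(-1/76114) = -21771/38057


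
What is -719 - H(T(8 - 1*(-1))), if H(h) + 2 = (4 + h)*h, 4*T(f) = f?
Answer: -11697/16 ≈ -731.06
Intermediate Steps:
T(f) = f/4
H(h) = -2 + h*(4 + h) (H(h) = -2 + (4 + h)*h = -2 + h*(4 + h))
-719 - H(T(8 - 1*(-1))) = -719 - (-2 + ((8 - 1*(-1))/4)² + 4*((8 - 1*(-1))/4)) = -719 - (-2 + ((8 + 1)/4)² + 4*((8 + 1)/4)) = -719 - (-2 + ((¼)*9)² + 4*((¼)*9)) = -719 - (-2 + (9/4)² + 4*(9/4)) = -719 - (-2 + 81/16 + 9) = -719 - 1*193/16 = -719 - 193/16 = -11697/16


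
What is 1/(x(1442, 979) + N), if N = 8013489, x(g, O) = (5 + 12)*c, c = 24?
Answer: 1/8013897 ≈ 1.2478e-7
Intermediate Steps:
x(g, O) = 408 (x(g, O) = (5 + 12)*24 = 17*24 = 408)
1/(x(1442, 979) + N) = 1/(408 + 8013489) = 1/8013897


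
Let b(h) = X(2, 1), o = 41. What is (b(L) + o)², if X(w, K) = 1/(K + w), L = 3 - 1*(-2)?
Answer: 15376/9 ≈ 1708.4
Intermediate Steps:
L = 5 (L = 3 + 2 = 5)
b(h) = ⅓ (b(h) = 1/(1 + 2) = 1/3 = ⅓)
(b(L) + o)² = (⅓ + 41)² = (124/3)² = 15376/9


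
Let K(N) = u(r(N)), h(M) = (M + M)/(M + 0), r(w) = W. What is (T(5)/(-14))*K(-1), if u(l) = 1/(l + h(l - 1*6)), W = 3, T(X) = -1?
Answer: 1/70 ≈ 0.014286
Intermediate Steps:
r(w) = 3
h(M) = 2 (h(M) = (2*M)/M = 2)
u(l) = 1/(2 + l) (u(l) = 1/(l + 2) = 1/(2 + l))
K(N) = 1/5 (K(N) = 1/(2 + 3) = 1/5)
(T(5)/(-14))*K(-1) = -1/(-14)*(1/5) = -1*(-1/14)*(1/5) = (1/14)*(1/5) = 1/70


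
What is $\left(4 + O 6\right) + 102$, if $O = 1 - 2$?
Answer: $100$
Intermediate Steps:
$O = -1$
$\left(4 + O 6\right) + 102 = \left(4 - 6\right) + 102 = -2 + 102 = 100$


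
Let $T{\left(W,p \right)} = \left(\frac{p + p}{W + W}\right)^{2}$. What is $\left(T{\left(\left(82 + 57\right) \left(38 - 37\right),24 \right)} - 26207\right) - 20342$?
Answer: $- \frac{899372653}{19321} \approx -46549.0$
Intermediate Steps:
$T{\left(W,p \right)} = \frac{p^{2}}{W^{2}}$ ($T{\left(W,p \right)} = \left(\frac{2 p}{2 W}\right)^{2} = \left(2 p \frac{1}{2 W}\right)^{2} = \left(\frac{p}{W}\right)^{2} = \frac{p^{2}}{W^{2}}$)
$\left(T{\left(\left(82 + 57\right) \left(38 - 37\right),24 \right)} - 26207\right) - 20342 = \left(\frac{24^{2}}{\left(38 - 37\right)^{2} \left(82 + 57\right)^{2}} - 26207\right) - 20342 = \left(\frac{1}{19321} \cdot 576 - 26207\right) - 20342 = \left(\frac{576}{19321} - 26207\right) - 20342 = - \frac{506344871}{19321} - 20342 = - \frac{899372653}{19321}$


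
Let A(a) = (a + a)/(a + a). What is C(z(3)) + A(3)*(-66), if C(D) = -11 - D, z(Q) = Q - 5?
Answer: -75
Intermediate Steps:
z(Q) = -5 + Q
A(a) = 1 (A(a) = (2*a)/((2*a)) = (2*a)*(1/(2*a)) = 1)
C(z(3)) + A(3)*(-66) = (-11 - (-5 + 3)) + 1*(-66) = (-11 - 1*(-2)) - 66 = (-11 + 2) - 66 = -9 - 66 = -75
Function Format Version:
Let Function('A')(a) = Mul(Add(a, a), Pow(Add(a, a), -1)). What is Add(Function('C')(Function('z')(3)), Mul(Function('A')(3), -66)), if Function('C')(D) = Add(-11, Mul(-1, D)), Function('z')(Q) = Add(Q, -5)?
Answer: -75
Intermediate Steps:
Function('z')(Q) = Add(-5, Q)
Function('A')(a) = 1 (Function('A')(a) = Mul(Mul(2, a), Pow(Mul(2, a), -1)) = Mul(Mul(2, a), Mul(Rational(1, 2), Pow(a, -1))) = 1)
Add(Function('C')(Function('z')(3)), Mul(Function('A')(3), -66)) = Add(Add(-11, Mul(-1, Add(-5, 3))), Mul(1, -66)) = Add(Add(-11, Mul(-1, -2)), -66) = Add(Add(-11, 2), -66) = Add(-9, -66) = -75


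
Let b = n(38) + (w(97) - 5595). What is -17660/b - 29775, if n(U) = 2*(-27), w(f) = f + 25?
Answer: -164548765/5527 ≈ -29772.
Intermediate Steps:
w(f) = 25 + f
n(U) = -54
b = -5527 (b = -54 + ((25 + 97) - 5595) = -54 + (122 - 5595) = -54 - 5473 = -5527)
-17660/b - 29775 = -17660/(-5527) - 29775 = -17660*(-1/5527) - 29775 = 17660/5527 - 29775 = -164548765/5527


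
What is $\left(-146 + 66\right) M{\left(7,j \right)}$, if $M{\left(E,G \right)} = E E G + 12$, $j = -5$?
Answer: $18640$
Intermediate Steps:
$M{\left(E,G \right)} = 12 + G E^{2}$ ($M{\left(E,G \right)} = E^{2} G + 12 = G E^{2} + 12 = 12 + G E^{2}$)
$\left(-146 + 66\right) M{\left(7,j \right)} = \left(-146 + 66\right) \left(12 - 5 \cdot 7^{2}\right) = - 80 \left(12 - 245\right) = \left(-80\right) \left(-233\right) = 18640$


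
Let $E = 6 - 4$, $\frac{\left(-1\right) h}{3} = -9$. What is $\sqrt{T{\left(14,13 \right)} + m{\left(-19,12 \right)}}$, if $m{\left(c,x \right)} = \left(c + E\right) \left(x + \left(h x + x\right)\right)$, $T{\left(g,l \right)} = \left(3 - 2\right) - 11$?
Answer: $i \sqrt{5926} \approx 76.98 i$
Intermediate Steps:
$h = 27$ ($h = \left(-3\right) \left(-9\right) = 27$)
$E = 2$ ($E = 6 - 4 = 2$)
$T{\left(g,l \right)} = -10$ ($T{\left(g,l \right)} = 1 - 11 = -10$)
$m{\left(c,x \right)} = 29 x \left(2 + c\right)$ ($m{\left(c,x \right)} = \left(c + 2\right) \left(x + \left(27 x + x\right)\right) = \left(2 + c\right) \left(x + 28 x\right) = \left(2 + c\right) 29 x = 29 x \left(2 + c\right)$)
$\sqrt{T{\left(14,13 \right)} + m{\left(-19,12 \right)}} = \sqrt{-10 + 29 \cdot 12 \left(2 - 19\right)} = \sqrt{-10 + 29 \cdot 12 \left(-17\right)} = \sqrt{-10 - 5916} = \sqrt{-5926} = i \sqrt{5926}$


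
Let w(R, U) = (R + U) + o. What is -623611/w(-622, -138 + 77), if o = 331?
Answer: 623611/352 ≈ 1771.6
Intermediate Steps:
w(R, U) = 331 + R + U (w(R, U) = (R + U) + 331 = 331 + R + U)
-623611/w(-622, -138 + 77) = -623611/(331 - 622 + (-138 + 77)) = -623611/(331 - 622 - 61) = -623611/(-352) = -623611*(-1/352) = 623611/352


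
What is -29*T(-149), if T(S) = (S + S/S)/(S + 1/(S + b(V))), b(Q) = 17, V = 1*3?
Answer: -566544/19669 ≈ -28.804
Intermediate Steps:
V = 3
T(S) = (1 + S)/(S + 1/(17 + S)) (T(S) = (S + S/S)/(S + 1/(S + 17)) = (S + 1)/(S + 1/(17 + S)) = (1 + S)/(S + 1/(17 + S)))
-29*T(-149) = -29*(17 + (-149)**2 + 18*(-149))/(1 + (-149)**2 + 17*(-149)) = -29*(17 + 22201 - 2682)/(1 + 22201 - 2533) = -29*19536/19669 = -566544/19669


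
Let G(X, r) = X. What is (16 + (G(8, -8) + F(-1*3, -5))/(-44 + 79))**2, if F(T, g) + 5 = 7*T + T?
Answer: 5929/25 ≈ 237.16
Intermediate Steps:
F(T, g) = -5 + 8*T (F(T, g) = -5 + (7*T + T) = -5 + 8*T)
(16 + (G(8, -8) + F(-1*3, -5))/(-44 + 79))**2 = (16 + (8 + (-5 + 8*(-1*3)))/(-44 + 79))**2 = (16 + (8 + (-5 + 8*(-3)))/35)**2 = (16 + (8 + (-5 - 24))*(1/35))**2 = (16 + (8 - 29)*(1/35))**2 = (16 - 21*1/35)**2 = (16 - 3/5)**2 = (77/5)**2 = 5929/25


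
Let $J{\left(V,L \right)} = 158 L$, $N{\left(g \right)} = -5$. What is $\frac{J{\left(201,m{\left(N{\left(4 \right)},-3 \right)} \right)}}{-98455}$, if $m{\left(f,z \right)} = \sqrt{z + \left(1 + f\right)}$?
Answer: $- \frac{158 i \sqrt{7}}{98455} \approx - 0.0042459 i$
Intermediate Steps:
$m{\left(f,z \right)} = \sqrt{1 + f + z}$
$\frac{J{\left(201,m{\left(N{\left(4 \right)},-3 \right)} \right)}}{-98455} = \frac{158 \sqrt{1 - 5 - 3}}{-98455} = 158 \sqrt{-7} \left(- \frac{1}{98455}\right) = 158 i \sqrt{7} \left(- \frac{1}{98455}\right) = - \frac{158 i \sqrt{7}}{98455}$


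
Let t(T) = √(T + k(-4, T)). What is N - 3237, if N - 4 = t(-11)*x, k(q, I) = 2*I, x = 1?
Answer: -3233 + I*√33 ≈ -3233.0 + 5.7446*I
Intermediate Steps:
t(T) = √3*√T (t(T) = √(T + 2*T) = √(3*T) = √3*√T)
N = 4 + I*√33 (N = 4 + (√3*√(-11))*1 = 4 + (√3*(I*√11))*1 = 4 + (I*√33)*1 = 4 + I*√33 ≈ 4.0 + 5.7446*I)
N - 3237 = (4 + I*√33) - 3237 = -3233 + I*√33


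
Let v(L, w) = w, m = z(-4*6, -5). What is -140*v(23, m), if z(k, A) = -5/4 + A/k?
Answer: 875/6 ≈ 145.83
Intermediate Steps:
z(k, A) = -5/4 + A/k (z(k, A) = -5*¼ + A/k = -5/4 + A/k)
m = -25/24 (m = -5/4 - 5/((-4*6)) = -5/4 - 5/(-24) = -5/4 - 5*(-1/24) = -5/4 + 5/24 = -25/24 ≈ -1.0417)
-140*v(23, m) = -140*(-25/24) = 875/6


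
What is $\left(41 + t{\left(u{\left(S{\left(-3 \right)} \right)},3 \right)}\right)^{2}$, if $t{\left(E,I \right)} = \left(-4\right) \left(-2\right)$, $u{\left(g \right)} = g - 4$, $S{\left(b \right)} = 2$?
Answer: $2401$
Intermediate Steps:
$u{\left(g \right)} = -4 + g$
$t{\left(E,I \right)} = 8$
$\left(41 + t{\left(u{\left(S{\left(-3 \right)} \right)},3 \right)}\right)^{2} = \left(41 + 8\right)^{2} = 49^{2} = 2401$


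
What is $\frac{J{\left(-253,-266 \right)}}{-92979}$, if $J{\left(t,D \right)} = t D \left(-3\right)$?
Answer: $\frac{67298}{30993} \approx 2.1714$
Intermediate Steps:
$J{\left(t,D \right)} = - 3 D t$ ($J{\left(t,D \right)} = D t \left(-3\right) = - 3 D t$)
$\frac{J{\left(-253,-266 \right)}}{-92979} = \frac{\left(-3\right) \left(-266\right) \left(-253\right)}{-92979} = \left(-201894\right) \left(- \frac{1}{92979}\right) = \frac{67298}{30993}$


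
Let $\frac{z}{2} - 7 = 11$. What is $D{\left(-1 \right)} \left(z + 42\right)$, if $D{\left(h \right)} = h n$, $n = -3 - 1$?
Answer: $312$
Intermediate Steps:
$n = -4$ ($n = -3 - 1 = -4$)
$z = 36$ ($z = 14 + 2 \cdot 11 = 14 + 22 = 36$)
$D{\left(h \right)} = - 4 h$ ($D{\left(h \right)} = h \left(-4\right) = - 4 h$)
$D{\left(-1 \right)} \left(z + 42\right) = \left(-4\right) \left(-1\right) \left(36 + 42\right) = 4 \cdot 78 = 312$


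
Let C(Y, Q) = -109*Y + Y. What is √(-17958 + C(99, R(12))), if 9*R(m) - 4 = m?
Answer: 5*I*√1146 ≈ 169.26*I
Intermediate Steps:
R(m) = 4/9 + m/9
C(Y, Q) = -108*Y
√(-17958 + C(99, R(12))) = √(-17958 - 108*99) = √(-17958 - 10692) = √(-28650) = 5*I*√1146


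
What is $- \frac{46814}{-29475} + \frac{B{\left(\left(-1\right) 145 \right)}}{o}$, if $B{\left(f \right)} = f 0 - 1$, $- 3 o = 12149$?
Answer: $\frac{568831711}{358091775} \approx 1.5885$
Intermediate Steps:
$o = - \frac{12149}{3}$ ($o = \left(- \frac{1}{3}\right) 12149 = - \frac{12149}{3} \approx -4049.7$)
$B{\left(f \right)} = -1$ ($B{\left(f \right)} = 0 - 1 = -1$)
$- \frac{46814}{-29475} + \frac{B{\left(\left(-1\right) 145 \right)}}{o} = - \frac{46814}{-29475} - \frac{1}{- \frac{12149}{3}} = \left(-46814\right) \left(- \frac{1}{29475}\right) - - \frac{3}{12149} = \frac{46814}{29475} + \frac{3}{12149} = \frac{568831711}{358091775}$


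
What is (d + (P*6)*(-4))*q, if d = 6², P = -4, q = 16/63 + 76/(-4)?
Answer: -51964/21 ≈ -2474.5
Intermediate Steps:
q = -1181/63 (q = 16*(1/63) + 76*(-¼) = 16/63 - 19 = -1181/63 ≈ -18.746)
d = 36
(d + (P*6)*(-4))*q = (36 - 4*6*(-4))*(-1181/63) = (36 - 24*(-4))*(-1181/63) = (36 + 96)*(-1181/63) = 132*(-1181/63) = -51964/21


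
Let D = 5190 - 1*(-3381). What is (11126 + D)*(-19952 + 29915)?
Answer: 196241211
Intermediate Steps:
D = 8571 (D = 5190 + 3381 = 8571)
(11126 + D)*(-19952 + 29915) = (11126 + 8571)*(-19952 + 29915) = 19697*9963 = 196241211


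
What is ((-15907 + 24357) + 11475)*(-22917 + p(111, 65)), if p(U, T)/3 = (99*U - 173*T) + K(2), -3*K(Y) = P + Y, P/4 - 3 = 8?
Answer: -472840175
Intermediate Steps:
P = 44 (P = 12 + 4*8 = 12 + 32 = 44)
K(Y) = -44/3 - Y/3 (K(Y) = -(44 + Y)/3 = -44/3 - Y/3)
p(U, T) = -46 - 519*T + 297*U (p(U, T) = 3*((99*U - 173*T) + (-44/3 - ⅓*2)) = 3*((-173*T + 99*U) + (-44/3 - ⅔)) = 3*((-173*T + 99*U) - 46/3) = 3*(-46/3 - 173*T + 99*U) = -46 - 519*T + 297*U)
((-15907 + 24357) + 11475)*(-22917 + p(111, 65)) = ((-15907 + 24357) + 11475)*(-22917 + (-46 - 519*65 + 297*111)) = (8450 + 11475)*(-22917 + (-46 - 33735 + 32967)) = 19925*(-22917 - 814) = 19925*(-23731) = -472840175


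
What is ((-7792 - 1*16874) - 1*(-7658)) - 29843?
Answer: -46851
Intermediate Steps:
((-7792 - 1*16874) - 1*(-7658)) - 29843 = ((-7792 - 16874) + 7658) - 29843 = (-24666 + 7658) - 29843 = -17008 - 29843 = -46851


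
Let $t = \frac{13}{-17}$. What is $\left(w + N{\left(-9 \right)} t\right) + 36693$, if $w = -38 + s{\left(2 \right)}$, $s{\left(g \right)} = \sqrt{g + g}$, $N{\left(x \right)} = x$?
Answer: $\frac{623286}{17} \approx 36664.0$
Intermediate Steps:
$t = - \frac{13}{17}$ ($t = 13 \left(- \frac{1}{17}\right) = - \frac{13}{17} \approx -0.76471$)
$s{\left(g \right)} = \sqrt{2} \sqrt{g}$ ($s{\left(g \right)} = \sqrt{2 g} = \sqrt{2} \sqrt{g}$)
$w = -36$ ($w = -38 + \sqrt{2} \sqrt{2} = -38 + 2 = -36$)
$\left(w + N{\left(-9 \right)} t\right) + 36693 = \left(-36 - - \frac{117}{17}\right) + 36693 = \left(-36 + \frac{117}{17}\right) + 36693 = - \frac{495}{17} + 36693 = \frac{623286}{17}$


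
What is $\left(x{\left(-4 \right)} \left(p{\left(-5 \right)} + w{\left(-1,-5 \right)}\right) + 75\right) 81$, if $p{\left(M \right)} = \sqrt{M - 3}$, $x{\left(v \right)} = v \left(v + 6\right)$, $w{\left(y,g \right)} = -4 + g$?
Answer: $11907 - 1296 i \sqrt{2} \approx 11907.0 - 1832.8 i$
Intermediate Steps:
$x{\left(v \right)} = v \left(6 + v\right)$
$p{\left(M \right)} = \sqrt{-3 + M}$ ($p{\left(M \right)} = \sqrt{M - 3} = \sqrt{-3 + M}$)
$\left(x{\left(-4 \right)} \left(p{\left(-5 \right)} + w{\left(-1,-5 \right)}\right) + 75\right) 81 = \left(- 4 \left(6 - 4\right) \left(\sqrt{-3 - 5} - 9\right) + 75\right) 81 = \left(\left(-4\right) 2 \left(\sqrt{-8} - 9\right) + 75\right) 81 = \left(- 8 \left(2 i \sqrt{2} - 9\right) + 75\right) 81 = \left(- 8 \left(-9 + 2 i \sqrt{2}\right) + 75\right) 81 = \left(\left(72 - 16 i \sqrt{2}\right) + 75\right) 81 = \left(147 - 16 i \sqrt{2}\right) 81 = 11907 - 1296 i \sqrt{2}$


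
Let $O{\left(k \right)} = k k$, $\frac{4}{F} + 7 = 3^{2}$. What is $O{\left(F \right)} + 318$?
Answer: $322$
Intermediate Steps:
$F = 2$ ($F = \frac{4}{-7 + 3^{2}} = \frac{4}{-7 + 9} = \frac{4}{2} = 4 \cdot \frac{1}{2} = 2$)
$O{\left(k \right)} = k^{2}$
$O{\left(F \right)} + 318 = 2^{2} + 318 = 4 + 318 = 322$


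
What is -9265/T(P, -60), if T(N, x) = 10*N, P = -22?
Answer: 1853/44 ≈ 42.114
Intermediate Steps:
-9265/T(P, -60) = -9265/(10*(-22)) = -9265/(-220) = -9265*(-1/220) = 1853/44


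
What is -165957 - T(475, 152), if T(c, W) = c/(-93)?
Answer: -15433526/93 ≈ -1.6595e+5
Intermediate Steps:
T(c, W) = -c/93 (T(c, W) = c*(-1/93) = -c/93)
-165957 - T(475, 152) = -165957 - (-1)*475/93 = -165957 - 1*(-475/93) = -165957 + 475/93 = -15433526/93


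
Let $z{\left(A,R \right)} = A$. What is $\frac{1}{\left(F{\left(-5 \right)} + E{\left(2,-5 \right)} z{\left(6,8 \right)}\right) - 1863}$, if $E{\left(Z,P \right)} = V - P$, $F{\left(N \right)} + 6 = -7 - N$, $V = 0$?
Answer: $- \frac{1}{1841} \approx -0.00054318$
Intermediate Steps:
$F{\left(N \right)} = -13 - N$ ($F{\left(N \right)} = -6 - \left(7 + N\right) = -13 - N$)
$E{\left(Z,P \right)} = - P$ ($E{\left(Z,P \right)} = 0 - P = - P$)
$\frac{1}{\left(F{\left(-5 \right)} + E{\left(2,-5 \right)} z{\left(6,8 \right)}\right) - 1863} = \frac{1}{\left(\left(-13 - -5\right) + \left(-1\right) \left(-5\right) 6\right) - 1863} = \frac{1}{\left(\left(-13 + 5\right) + 5 \cdot 6\right) - 1863} = \frac{1}{\left(-8 + 30\right) - 1863} = \frac{1}{22 - 1863} = \frac{1}{-1841} = - \frac{1}{1841}$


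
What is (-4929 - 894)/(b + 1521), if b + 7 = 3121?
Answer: -647/515 ≈ -1.2563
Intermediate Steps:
b = 3114 (b = -7 + 3121 = 3114)
(-4929 - 894)/(b + 1521) = (-4929 - 894)/(3114 + 1521) = -5823/4635 = -5823*1/4635 = -647/515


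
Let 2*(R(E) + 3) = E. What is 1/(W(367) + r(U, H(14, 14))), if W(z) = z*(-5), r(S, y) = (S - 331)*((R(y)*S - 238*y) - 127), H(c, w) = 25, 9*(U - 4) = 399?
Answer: 9/14275253 ≈ 6.3046e-7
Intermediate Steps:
R(E) = -3 + E/2
U = 145/3 (U = 4 + (⅑)*399 = 4 + 133/3 = 145/3 ≈ 48.333)
r(S, y) = (-331 + S)*(-127 - 238*y + S*(-3 + y/2)) (r(S, y) = (S - 331)*(((-3 + y/2)*S - 238*y) - 127) = (-331 + S)*((S*(-3 + y/2) - 238*y) - 127) = (-331 + S)*((-238*y + S*(-3 + y/2)) - 127) = (-331 + S)*(-127 - 238*y + S*(-3 + y/2)))
W(z) = -5*z
1/(W(367) + r(U, H(14, 14))) = 1/(-5*367 + (42037 - 3*(145/3)² + 866*(145/3) + 78778*25 + (½)*25*(145/3)² - 807/2*145/3*25)) = 1/(-1835 + (42037 - 3*21025/9 + 125570/3 + 1969450 + (½)*25*(21025/9) - 975125/2)) = 1/(-1835 + (42037 - 21025/3 + 125570/3 + 1969450 + 525625/18 - 975125/2)) = 1/(-1835 + 14291768/9) = 1/(14275253/9) = 9/14275253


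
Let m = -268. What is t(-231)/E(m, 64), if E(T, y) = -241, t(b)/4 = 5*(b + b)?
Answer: 9240/241 ≈ 38.340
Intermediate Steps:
t(b) = 40*b (t(b) = 4*(5*(b + b)) = 4*(5*(2*b)) = 4*(10*b) = 40*b)
t(-231)/E(m, 64) = (40*(-231))/(-241) = -9240*(-1/241) = 9240/241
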